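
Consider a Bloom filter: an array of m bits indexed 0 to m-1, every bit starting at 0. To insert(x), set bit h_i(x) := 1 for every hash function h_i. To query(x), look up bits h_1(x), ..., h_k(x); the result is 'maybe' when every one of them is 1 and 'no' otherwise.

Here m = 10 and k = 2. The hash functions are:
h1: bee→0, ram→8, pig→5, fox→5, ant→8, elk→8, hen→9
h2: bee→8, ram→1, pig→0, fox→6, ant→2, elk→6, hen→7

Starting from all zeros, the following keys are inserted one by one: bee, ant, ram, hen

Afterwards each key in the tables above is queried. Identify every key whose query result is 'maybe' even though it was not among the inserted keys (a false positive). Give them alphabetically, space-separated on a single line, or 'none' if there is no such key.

Start: bits=0000000000
After insert 'bee': sets bits 0 8 -> bits=1000000010
After insert 'ant': sets bits 2 8 -> bits=1010000010
After insert 'ram': sets bits 1 8 -> bits=1110000010
After insert 'hen': sets bits 7 9 -> bits=1110000111
Not inserted: elk fox pig — query each against bits=1110000111:
query elk: checks bit6=0, bit8=1 (has a 0) -> no => not a false positive
query fox: checks bit5=0, bit6=0 (has a 0) -> no => not a false positive
query pig: checks bit0=1, bit5=0 (has a 0) -> no => not a false positive
False positives (alphabetical): none

Answer: none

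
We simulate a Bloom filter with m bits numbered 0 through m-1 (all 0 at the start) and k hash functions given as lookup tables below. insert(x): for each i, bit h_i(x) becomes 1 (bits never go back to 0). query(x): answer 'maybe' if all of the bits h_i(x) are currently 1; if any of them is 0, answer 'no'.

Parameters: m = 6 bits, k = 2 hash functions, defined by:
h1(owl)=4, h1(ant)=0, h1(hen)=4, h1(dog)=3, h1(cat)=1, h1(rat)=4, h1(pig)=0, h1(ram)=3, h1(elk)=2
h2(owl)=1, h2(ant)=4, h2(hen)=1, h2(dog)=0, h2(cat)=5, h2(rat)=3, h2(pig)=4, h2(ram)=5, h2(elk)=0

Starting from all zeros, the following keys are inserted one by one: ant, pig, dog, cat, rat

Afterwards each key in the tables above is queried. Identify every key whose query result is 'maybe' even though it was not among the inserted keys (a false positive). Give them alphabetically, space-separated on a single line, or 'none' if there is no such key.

Start: bits=000000
After insert 'ant': sets bits 0 4 -> bits=100010
After insert 'pig': sets bits 0 4 -> bits=100010
After insert 'dog': sets bits 0 3 -> bits=100110
After insert 'cat': sets bits 1 5 -> bits=110111
After insert 'rat': sets bits 3 4 -> bits=110111
Not inserted: elk hen owl ram — query each against bits=110111:
query elk: checks bit0=1, bit2=0 (has a 0) -> no => not a false positive
query hen: checks bit1=1, bit4=1 (all 1) -> maybe => FALSE POSITIVE
query owl: checks bit1=1, bit4=1 (all 1) -> maybe => FALSE POSITIVE
query ram: checks bit3=1, bit5=1 (all 1) -> maybe => FALSE POSITIVE
False positives (alphabetical): hen owl ram

Answer: hen owl ram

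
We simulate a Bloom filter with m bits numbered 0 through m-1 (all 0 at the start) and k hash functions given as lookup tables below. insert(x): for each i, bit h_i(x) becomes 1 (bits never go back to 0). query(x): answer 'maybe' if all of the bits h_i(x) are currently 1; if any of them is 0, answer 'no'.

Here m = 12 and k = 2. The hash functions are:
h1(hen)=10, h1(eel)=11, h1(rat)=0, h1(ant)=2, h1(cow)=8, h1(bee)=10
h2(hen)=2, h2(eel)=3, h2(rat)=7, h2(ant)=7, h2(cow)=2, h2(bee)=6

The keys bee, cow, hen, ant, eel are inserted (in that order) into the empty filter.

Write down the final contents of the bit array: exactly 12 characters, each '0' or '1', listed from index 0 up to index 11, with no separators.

Start: bits=000000000000
After insert 'bee': sets bits 6 10 -> bits=000000100010
After insert 'cow': sets bits 2 8 -> bits=001000101010
After insert 'hen': sets bits 2 10 -> bits=001000101010
After insert 'ant': sets bits 2 7 -> bits=001000111010
After insert 'eel': sets bits 3 11 -> bits=001100111011

Answer: 001100111011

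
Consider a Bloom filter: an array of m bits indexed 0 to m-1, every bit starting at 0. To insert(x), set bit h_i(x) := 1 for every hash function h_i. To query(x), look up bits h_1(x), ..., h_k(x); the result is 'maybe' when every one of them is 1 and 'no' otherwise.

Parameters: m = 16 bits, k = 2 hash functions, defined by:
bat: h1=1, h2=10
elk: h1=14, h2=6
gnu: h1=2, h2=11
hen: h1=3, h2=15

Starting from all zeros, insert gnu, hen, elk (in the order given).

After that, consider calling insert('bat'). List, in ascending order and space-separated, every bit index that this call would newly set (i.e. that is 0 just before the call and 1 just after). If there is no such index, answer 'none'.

Answer: 1 10

Derivation:
Start: bits=0000000000000000
After insert 'gnu': sets bits 2 11 -> bits=0010000000010000
After insert 'hen': sets bits 3 15 -> bits=0011000000010001
After insert 'elk': sets bits 6 14 -> bits=0011001000010011
insert 'bat' would touch bits 1 10; currently bit1=0, bit10=0
Bits that are 0 among those (would change 0->1): 1 10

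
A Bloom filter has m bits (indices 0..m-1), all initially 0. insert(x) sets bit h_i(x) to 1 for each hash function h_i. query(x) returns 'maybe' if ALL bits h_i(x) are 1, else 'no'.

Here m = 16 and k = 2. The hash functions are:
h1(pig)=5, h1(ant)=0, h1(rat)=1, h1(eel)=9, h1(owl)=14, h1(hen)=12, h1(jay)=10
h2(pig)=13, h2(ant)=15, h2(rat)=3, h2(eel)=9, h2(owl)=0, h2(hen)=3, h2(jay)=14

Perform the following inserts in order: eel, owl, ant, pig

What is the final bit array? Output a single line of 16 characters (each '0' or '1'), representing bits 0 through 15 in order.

Answer: 1000010001000111

Derivation:
Start: bits=0000000000000000
After insert 'eel': sets bits 9 -> bits=0000000001000000
After insert 'owl': sets bits 0 14 -> bits=1000000001000010
After insert 'ant': sets bits 0 15 -> bits=1000000001000011
After insert 'pig': sets bits 5 13 -> bits=1000010001000111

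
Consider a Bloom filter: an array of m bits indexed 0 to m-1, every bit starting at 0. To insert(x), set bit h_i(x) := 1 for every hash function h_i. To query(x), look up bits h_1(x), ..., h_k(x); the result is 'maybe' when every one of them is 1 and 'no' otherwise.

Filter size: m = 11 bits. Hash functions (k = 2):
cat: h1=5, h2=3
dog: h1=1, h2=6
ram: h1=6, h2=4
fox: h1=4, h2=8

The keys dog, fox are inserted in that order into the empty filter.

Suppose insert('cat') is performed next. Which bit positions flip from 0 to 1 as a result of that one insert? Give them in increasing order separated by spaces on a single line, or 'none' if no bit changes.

Start: bits=00000000000
After insert 'dog': sets bits 1 6 -> bits=01000010000
After insert 'fox': sets bits 4 8 -> bits=01001010100
insert 'cat' would touch bits 3 5; currently bit3=0, bit5=0
Bits that are 0 among those (would change 0->1): 3 5

Answer: 3 5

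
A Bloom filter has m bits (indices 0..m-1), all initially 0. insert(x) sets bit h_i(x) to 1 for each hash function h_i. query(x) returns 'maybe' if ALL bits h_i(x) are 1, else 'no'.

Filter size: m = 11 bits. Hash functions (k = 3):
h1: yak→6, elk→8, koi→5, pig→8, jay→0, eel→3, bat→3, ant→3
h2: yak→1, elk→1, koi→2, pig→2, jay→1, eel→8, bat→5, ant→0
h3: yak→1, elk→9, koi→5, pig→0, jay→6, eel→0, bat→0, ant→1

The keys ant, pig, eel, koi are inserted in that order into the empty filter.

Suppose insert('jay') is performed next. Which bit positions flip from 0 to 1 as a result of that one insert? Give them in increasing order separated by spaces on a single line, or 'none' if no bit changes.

Answer: 6

Derivation:
Start: bits=00000000000
After insert 'ant': sets bits 0 1 3 -> bits=11010000000
After insert 'pig': sets bits 0 2 8 -> bits=11110000100
After insert 'eel': sets bits 0 3 8 -> bits=11110000100
After insert 'koi': sets bits 2 5 -> bits=11110100100
insert 'jay' would touch bits 0 1 6; currently bit0=1, bit1=1, bit6=0
Bits that are 0 among those (would change 0->1): 6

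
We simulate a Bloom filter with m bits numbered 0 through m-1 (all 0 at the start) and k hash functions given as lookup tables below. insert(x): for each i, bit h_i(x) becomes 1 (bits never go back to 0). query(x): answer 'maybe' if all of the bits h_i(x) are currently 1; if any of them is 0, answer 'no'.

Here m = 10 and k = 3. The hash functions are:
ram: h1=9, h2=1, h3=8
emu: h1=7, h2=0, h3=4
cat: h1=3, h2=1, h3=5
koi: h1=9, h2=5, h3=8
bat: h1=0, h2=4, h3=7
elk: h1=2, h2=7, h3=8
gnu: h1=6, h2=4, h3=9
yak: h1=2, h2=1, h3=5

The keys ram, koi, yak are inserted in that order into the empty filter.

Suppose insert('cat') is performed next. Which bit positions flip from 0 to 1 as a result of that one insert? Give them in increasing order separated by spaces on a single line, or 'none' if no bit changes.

Start: bits=0000000000
After insert 'ram': sets bits 1 8 9 -> bits=0100000011
After insert 'koi': sets bits 5 8 9 -> bits=0100010011
After insert 'yak': sets bits 1 2 5 -> bits=0110010011
insert 'cat' would touch bits 1 3 5; currently bit1=1, bit3=0, bit5=1
Bits that are 0 among those (would change 0->1): 3

Answer: 3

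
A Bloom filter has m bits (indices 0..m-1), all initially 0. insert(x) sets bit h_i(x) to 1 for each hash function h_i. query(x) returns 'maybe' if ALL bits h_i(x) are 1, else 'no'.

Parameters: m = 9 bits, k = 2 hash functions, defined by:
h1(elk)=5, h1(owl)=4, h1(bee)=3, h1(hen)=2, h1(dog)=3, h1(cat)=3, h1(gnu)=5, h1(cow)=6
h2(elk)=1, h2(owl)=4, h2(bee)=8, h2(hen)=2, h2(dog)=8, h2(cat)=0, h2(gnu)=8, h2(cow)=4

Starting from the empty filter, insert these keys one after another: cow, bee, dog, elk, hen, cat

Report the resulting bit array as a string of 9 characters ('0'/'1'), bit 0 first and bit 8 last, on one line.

Start: bits=000000000
After insert 'cow': sets bits 4 6 -> bits=000010100
After insert 'bee': sets bits 3 8 -> bits=000110101
After insert 'dog': sets bits 3 8 -> bits=000110101
After insert 'elk': sets bits 1 5 -> bits=010111101
After insert 'hen': sets bits 2 -> bits=011111101
After insert 'cat': sets bits 0 3 -> bits=111111101

Answer: 111111101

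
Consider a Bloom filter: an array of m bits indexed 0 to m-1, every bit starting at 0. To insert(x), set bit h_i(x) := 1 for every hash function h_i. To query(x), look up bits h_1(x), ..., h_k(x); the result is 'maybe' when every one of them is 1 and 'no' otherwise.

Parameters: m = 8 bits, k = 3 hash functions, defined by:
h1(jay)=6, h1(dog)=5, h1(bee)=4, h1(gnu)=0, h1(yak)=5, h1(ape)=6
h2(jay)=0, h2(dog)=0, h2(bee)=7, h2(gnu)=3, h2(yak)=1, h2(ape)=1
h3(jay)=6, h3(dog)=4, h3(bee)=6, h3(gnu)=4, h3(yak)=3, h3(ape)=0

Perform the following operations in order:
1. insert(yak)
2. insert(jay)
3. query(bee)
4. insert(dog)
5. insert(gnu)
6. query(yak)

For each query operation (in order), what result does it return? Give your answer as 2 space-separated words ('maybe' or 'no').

Answer: no maybe

Derivation:
Start: bits=00000000
Op 1: insert yak -> sets bits 1 3 5 -> bits=01010100
Op 2: insert jay -> sets bits 0 6 -> bits=11010110
Op 3: query bee -> checks bit4=0, bit6=1, bit7=0 (has a 0) -> no
Op 4: insert dog -> sets bits 0 4 5 -> bits=11011110
Op 5: insert gnu -> sets bits 0 3 4 -> bits=11011110
Op 6: query yak -> checks bit1=1, bit3=1, bit5=1 (all 1) -> maybe
Query results in order: no maybe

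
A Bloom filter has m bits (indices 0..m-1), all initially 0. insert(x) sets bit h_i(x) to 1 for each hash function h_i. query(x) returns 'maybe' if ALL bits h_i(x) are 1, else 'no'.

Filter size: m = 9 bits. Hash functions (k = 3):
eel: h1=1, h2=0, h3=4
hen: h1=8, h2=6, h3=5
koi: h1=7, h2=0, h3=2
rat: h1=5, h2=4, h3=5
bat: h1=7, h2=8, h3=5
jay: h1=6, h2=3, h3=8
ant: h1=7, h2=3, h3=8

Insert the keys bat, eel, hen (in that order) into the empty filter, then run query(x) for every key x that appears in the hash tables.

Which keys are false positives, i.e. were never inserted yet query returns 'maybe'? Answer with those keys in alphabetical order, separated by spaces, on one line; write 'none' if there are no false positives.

Answer: rat

Derivation:
Start: bits=000000000
After insert 'bat': sets bits 5 7 8 -> bits=000001011
After insert 'eel': sets bits 0 1 4 -> bits=110011011
After insert 'hen': sets bits 5 6 8 -> bits=110011111
Not inserted: ant jay koi rat — query each against bits=110011111:
query ant: checks bit3=0, bit7=1, bit8=1 (has a 0) -> no => not a false positive
query jay: checks bit3=0, bit6=1, bit8=1 (has a 0) -> no => not a false positive
query koi: checks bit0=1, bit2=0, bit7=1 (has a 0) -> no => not a false positive
query rat: checks bit4=1, bit5=1 (all 1) -> maybe => FALSE POSITIVE
False positives (alphabetical): rat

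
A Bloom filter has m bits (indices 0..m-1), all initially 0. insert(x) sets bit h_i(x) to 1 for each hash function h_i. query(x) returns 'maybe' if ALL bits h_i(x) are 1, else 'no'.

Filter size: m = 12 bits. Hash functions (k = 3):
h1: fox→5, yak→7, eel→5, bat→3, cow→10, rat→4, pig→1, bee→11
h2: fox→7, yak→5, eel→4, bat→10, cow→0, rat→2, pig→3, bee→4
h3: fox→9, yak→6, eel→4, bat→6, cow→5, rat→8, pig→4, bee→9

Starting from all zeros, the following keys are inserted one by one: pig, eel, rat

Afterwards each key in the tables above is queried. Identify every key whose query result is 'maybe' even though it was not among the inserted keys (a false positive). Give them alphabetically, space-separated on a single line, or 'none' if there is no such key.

Start: bits=000000000000
After insert 'pig': sets bits 1 3 4 -> bits=010110000000
After insert 'eel': sets bits 4 5 -> bits=010111000000
After insert 'rat': sets bits 2 4 8 -> bits=011111001000
Not inserted: bat bee cow fox yak — query each against bits=011111001000:
query bat: checks bit3=1, bit6=0, bit10=0 (has a 0) -> no => not a false positive
query bee: checks bit4=1, bit9=0, bit11=0 (has a 0) -> no => not a false positive
query cow: checks bit0=0, bit5=1, bit10=0 (has a 0) -> no => not a false positive
query fox: checks bit5=1, bit7=0, bit9=0 (has a 0) -> no => not a false positive
query yak: checks bit5=1, bit6=0, bit7=0 (has a 0) -> no => not a false positive
False positives (alphabetical): none

Answer: none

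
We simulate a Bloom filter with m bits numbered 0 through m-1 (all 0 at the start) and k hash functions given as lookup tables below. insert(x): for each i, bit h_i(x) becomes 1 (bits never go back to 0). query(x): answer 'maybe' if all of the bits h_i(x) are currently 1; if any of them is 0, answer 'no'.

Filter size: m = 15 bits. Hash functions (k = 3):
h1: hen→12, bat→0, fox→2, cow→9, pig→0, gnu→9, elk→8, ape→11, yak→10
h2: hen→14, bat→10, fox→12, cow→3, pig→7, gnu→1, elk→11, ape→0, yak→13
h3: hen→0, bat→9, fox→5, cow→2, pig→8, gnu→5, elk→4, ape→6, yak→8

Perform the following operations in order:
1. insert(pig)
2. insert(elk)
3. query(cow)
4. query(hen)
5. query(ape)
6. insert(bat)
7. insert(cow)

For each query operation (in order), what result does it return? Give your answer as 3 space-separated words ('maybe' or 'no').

Answer: no no no

Derivation:
Start: bits=000000000000000
Op 1: insert pig -> sets bits 0 7 8 -> bits=100000011000000
Op 2: insert elk -> sets bits 4 8 11 -> bits=100010011001000
Op 3: query cow -> checks bit2=0, bit3=0, bit9=0 (has a 0) -> no
Op 4: query hen -> checks bit0=1, bit12=0, bit14=0 (has a 0) -> no
Op 5: query ape -> checks bit0=1, bit6=0, bit11=1 (has a 0) -> no
Op 6: insert bat -> sets bits 0 9 10 -> bits=100010011111000
Op 7: insert cow -> sets bits 2 3 9 -> bits=101110011111000
Query results in order: no no no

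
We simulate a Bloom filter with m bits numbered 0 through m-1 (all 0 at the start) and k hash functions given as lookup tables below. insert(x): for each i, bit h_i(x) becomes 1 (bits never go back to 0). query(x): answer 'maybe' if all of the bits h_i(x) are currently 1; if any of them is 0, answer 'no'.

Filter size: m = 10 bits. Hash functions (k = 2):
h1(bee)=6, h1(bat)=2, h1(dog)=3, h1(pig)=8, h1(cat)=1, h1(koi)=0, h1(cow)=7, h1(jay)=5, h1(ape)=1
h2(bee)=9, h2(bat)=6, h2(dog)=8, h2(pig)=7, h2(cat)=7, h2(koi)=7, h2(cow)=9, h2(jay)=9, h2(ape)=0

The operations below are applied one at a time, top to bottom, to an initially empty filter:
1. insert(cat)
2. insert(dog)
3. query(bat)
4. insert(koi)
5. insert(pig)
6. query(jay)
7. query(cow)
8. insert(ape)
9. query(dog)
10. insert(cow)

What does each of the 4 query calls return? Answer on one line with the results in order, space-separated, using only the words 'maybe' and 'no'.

Answer: no no no maybe

Derivation:
Start: bits=0000000000
Op 1: insert cat -> sets bits 1 7 -> bits=0100000100
Op 2: insert dog -> sets bits 3 8 -> bits=0101000110
Op 3: query bat -> checks bit2=0, bit6=0 (has a 0) -> no
Op 4: insert koi -> sets bits 0 7 -> bits=1101000110
Op 5: insert pig -> sets bits 7 8 -> bits=1101000110
Op 6: query jay -> checks bit5=0, bit9=0 (has a 0) -> no
Op 7: query cow -> checks bit7=1, bit9=0 (has a 0) -> no
Op 8: insert ape -> sets bits 0 1 -> bits=1101000110
Op 9: query dog -> checks bit3=1, bit8=1 (all 1) -> maybe
Op 10: insert cow -> sets bits 7 9 -> bits=1101000111
Query results in order: no no no maybe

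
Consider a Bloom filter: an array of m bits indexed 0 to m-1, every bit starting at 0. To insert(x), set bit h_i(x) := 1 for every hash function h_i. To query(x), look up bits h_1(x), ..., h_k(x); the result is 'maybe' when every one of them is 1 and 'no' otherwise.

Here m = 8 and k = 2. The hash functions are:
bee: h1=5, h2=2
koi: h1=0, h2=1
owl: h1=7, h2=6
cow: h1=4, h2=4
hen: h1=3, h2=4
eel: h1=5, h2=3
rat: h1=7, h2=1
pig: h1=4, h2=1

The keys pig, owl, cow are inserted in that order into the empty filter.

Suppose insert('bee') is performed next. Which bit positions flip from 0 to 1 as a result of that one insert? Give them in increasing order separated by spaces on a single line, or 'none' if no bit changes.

Start: bits=00000000
After insert 'pig': sets bits 1 4 -> bits=01001000
After insert 'owl': sets bits 6 7 -> bits=01001011
After insert 'cow': sets bits 4 -> bits=01001011
insert 'bee' would touch bits 2 5; currently bit2=0, bit5=0
Bits that are 0 among those (would change 0->1): 2 5

Answer: 2 5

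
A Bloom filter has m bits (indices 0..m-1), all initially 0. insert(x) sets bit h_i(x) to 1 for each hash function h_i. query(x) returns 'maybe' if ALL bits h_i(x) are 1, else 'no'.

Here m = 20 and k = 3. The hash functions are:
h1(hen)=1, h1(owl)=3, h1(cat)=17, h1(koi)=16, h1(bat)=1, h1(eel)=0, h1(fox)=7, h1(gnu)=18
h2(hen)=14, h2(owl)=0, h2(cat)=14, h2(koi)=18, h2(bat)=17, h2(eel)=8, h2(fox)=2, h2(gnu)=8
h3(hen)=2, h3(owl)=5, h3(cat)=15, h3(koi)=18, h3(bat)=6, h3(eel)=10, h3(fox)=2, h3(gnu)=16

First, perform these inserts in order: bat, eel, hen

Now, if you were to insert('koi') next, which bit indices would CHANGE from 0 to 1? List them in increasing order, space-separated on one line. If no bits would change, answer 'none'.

Start: bits=00000000000000000000
After insert 'bat': sets bits 1 6 17 -> bits=01000010000000000100
After insert 'eel': sets bits 0 8 10 -> bits=11000010101000000100
After insert 'hen': sets bits 1 2 14 -> bits=11100010101000100100
insert 'koi' would touch bits 16 18; currently bit16=0, bit18=0
Bits that are 0 among those (would change 0->1): 16 18

Answer: 16 18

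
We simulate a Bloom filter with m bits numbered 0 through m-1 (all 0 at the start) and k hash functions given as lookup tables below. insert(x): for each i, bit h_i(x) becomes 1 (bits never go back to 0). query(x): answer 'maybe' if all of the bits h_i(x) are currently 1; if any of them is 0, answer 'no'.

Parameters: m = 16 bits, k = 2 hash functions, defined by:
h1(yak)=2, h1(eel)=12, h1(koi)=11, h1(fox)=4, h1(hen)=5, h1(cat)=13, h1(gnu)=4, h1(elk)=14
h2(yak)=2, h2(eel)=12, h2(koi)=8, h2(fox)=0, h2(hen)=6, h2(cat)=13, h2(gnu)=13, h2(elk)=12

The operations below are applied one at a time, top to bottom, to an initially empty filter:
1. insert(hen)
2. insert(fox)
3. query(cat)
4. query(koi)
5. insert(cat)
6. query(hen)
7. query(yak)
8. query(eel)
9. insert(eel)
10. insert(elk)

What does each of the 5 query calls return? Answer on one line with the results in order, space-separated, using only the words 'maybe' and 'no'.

Answer: no no maybe no no

Derivation:
Start: bits=0000000000000000
Op 1: insert hen -> sets bits 5 6 -> bits=0000011000000000
Op 2: insert fox -> sets bits 0 4 -> bits=1000111000000000
Op 3: query cat -> checks bit13=0 (has a 0) -> no
Op 4: query koi -> checks bit8=0, bit11=0 (has a 0) -> no
Op 5: insert cat -> sets bits 13 -> bits=1000111000000100
Op 6: query hen -> checks bit5=1, bit6=1 (all 1) -> maybe
Op 7: query yak -> checks bit2=0 (has a 0) -> no
Op 8: query eel -> checks bit12=0 (has a 0) -> no
Op 9: insert eel -> sets bits 12 -> bits=1000111000001100
Op 10: insert elk -> sets bits 12 14 -> bits=1000111000001110
Query results in order: no no maybe no no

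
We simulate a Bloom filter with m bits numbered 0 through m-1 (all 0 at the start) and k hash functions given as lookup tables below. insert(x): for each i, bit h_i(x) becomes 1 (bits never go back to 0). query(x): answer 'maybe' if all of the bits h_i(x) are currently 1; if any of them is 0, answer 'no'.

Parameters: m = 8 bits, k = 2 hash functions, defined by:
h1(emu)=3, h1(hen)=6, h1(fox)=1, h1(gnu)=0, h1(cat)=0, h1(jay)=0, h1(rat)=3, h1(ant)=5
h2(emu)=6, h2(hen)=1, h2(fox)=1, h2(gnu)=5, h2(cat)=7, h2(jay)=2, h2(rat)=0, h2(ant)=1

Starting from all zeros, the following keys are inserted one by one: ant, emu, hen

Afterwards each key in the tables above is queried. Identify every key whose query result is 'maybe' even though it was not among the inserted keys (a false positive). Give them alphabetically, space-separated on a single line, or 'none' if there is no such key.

Start: bits=00000000
After insert 'ant': sets bits 1 5 -> bits=01000100
After insert 'emu': sets bits 3 6 -> bits=01010110
After insert 'hen': sets bits 1 6 -> bits=01010110
Not inserted: cat fox gnu jay rat — query each against bits=01010110:
query cat: checks bit0=0, bit7=0 (has a 0) -> no => not a false positive
query fox: checks bit1=1 (all 1) -> maybe => FALSE POSITIVE
query gnu: checks bit0=0, bit5=1 (has a 0) -> no => not a false positive
query jay: checks bit0=0, bit2=0 (has a 0) -> no => not a false positive
query rat: checks bit0=0, bit3=1 (has a 0) -> no => not a false positive
False positives (alphabetical): fox

Answer: fox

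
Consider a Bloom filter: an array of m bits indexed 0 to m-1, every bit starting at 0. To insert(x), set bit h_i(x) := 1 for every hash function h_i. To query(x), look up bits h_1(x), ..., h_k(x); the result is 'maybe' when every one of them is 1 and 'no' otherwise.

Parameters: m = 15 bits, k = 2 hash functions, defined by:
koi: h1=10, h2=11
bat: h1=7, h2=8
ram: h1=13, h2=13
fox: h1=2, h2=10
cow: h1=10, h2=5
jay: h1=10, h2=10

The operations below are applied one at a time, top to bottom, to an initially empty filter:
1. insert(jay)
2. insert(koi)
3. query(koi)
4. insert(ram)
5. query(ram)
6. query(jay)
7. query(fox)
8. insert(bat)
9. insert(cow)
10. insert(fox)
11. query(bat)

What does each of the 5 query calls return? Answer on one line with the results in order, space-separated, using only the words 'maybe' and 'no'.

Answer: maybe maybe maybe no maybe

Derivation:
Start: bits=000000000000000
Op 1: insert jay -> sets bits 10 -> bits=000000000010000
Op 2: insert koi -> sets bits 10 11 -> bits=000000000011000
Op 3: query koi -> checks bit10=1, bit11=1 (all 1) -> maybe
Op 4: insert ram -> sets bits 13 -> bits=000000000011010
Op 5: query ram -> checks bit13=1 (all 1) -> maybe
Op 6: query jay -> checks bit10=1 (all 1) -> maybe
Op 7: query fox -> checks bit2=0, bit10=1 (has a 0) -> no
Op 8: insert bat -> sets bits 7 8 -> bits=000000011011010
Op 9: insert cow -> sets bits 5 10 -> bits=000001011011010
Op 10: insert fox -> sets bits 2 10 -> bits=001001011011010
Op 11: query bat -> checks bit7=1, bit8=1 (all 1) -> maybe
Query results in order: maybe maybe maybe no maybe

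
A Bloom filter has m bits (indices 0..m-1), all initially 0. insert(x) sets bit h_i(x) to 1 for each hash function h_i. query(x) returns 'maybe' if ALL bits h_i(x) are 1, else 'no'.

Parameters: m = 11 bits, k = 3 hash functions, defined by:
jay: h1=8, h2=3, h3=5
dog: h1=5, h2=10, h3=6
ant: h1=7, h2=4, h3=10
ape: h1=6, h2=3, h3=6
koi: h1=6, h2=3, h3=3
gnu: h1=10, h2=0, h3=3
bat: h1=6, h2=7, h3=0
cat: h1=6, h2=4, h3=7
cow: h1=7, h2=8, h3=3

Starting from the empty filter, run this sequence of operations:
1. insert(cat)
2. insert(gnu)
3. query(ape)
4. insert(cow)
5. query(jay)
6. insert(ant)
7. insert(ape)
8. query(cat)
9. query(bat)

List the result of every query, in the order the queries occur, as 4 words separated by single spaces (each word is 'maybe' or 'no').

Answer: maybe no maybe maybe

Derivation:
Start: bits=00000000000
Op 1: insert cat -> sets bits 4 6 7 -> bits=00001011000
Op 2: insert gnu -> sets bits 0 3 10 -> bits=10011011001
Op 3: query ape -> checks bit3=1, bit6=1 (all 1) -> maybe
Op 4: insert cow -> sets bits 3 7 8 -> bits=10011011101
Op 5: query jay -> checks bit3=1, bit5=0, bit8=1 (has a 0) -> no
Op 6: insert ant -> sets bits 4 7 10 -> bits=10011011101
Op 7: insert ape -> sets bits 3 6 -> bits=10011011101
Op 8: query cat -> checks bit4=1, bit6=1, bit7=1 (all 1) -> maybe
Op 9: query bat -> checks bit0=1, bit6=1, bit7=1 (all 1) -> maybe
Query results in order: maybe no maybe maybe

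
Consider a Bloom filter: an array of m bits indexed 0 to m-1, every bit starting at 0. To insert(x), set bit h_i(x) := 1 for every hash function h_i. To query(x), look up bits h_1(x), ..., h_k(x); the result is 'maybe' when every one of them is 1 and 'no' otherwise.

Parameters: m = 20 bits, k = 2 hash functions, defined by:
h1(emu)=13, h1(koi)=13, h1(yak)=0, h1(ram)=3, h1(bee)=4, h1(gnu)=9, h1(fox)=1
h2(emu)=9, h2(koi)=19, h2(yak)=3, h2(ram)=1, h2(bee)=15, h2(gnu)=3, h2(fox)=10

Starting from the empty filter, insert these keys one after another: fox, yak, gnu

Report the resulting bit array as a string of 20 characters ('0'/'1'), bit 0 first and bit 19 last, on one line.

Start: bits=00000000000000000000
After insert 'fox': sets bits 1 10 -> bits=01000000001000000000
After insert 'yak': sets bits 0 3 -> bits=11010000001000000000
After insert 'gnu': sets bits 3 9 -> bits=11010000011000000000

Answer: 11010000011000000000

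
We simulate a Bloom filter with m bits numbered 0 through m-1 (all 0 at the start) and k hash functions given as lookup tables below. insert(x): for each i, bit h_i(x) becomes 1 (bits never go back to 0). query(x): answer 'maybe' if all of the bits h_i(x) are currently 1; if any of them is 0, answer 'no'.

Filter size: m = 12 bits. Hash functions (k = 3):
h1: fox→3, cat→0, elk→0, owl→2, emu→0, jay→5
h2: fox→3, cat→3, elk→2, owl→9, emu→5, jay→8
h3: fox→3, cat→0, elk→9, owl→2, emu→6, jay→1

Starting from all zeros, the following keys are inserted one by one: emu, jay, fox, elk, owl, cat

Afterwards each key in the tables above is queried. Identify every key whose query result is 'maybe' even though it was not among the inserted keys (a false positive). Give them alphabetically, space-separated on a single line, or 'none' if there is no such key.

Start: bits=000000000000
After insert 'emu': sets bits 0 5 6 -> bits=100001100000
After insert 'jay': sets bits 1 5 8 -> bits=110001101000
After insert 'fox': sets bits 3 -> bits=110101101000
After insert 'elk': sets bits 0 2 9 -> bits=111101101100
After insert 'owl': sets bits 2 9 -> bits=111101101100
After insert 'cat': sets bits 0 3 -> bits=111101101100
Not inserted: (none) — query each against bits=111101101100:
False positives (alphabetical): none

Answer: none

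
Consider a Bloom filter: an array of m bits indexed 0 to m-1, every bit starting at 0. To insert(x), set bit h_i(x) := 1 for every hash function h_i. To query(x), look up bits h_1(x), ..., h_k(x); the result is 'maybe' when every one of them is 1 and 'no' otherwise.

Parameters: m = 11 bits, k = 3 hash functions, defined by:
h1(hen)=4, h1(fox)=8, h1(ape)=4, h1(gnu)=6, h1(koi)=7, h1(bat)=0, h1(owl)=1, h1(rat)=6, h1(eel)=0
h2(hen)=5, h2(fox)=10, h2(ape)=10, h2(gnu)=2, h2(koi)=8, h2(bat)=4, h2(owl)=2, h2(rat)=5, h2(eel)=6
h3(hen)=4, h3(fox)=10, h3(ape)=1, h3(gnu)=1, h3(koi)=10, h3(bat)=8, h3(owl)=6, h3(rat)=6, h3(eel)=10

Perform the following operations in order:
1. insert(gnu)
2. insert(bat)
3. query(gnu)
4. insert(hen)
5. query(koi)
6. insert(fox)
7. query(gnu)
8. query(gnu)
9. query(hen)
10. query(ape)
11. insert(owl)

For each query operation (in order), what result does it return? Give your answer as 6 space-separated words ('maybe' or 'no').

Start: bits=00000000000
Op 1: insert gnu -> sets bits 1 2 6 -> bits=01100010000
Op 2: insert bat -> sets bits 0 4 8 -> bits=11101010100
Op 3: query gnu -> checks bit1=1, bit2=1, bit6=1 (all 1) -> maybe
Op 4: insert hen -> sets bits 4 5 -> bits=11101110100
Op 5: query koi -> checks bit7=0, bit8=1, bit10=0 (has a 0) -> no
Op 6: insert fox -> sets bits 8 10 -> bits=11101110101
Op 7: query gnu -> checks bit1=1, bit2=1, bit6=1 (all 1) -> maybe
Op 8: query gnu -> checks bit1=1, bit2=1, bit6=1 (all 1) -> maybe
Op 9: query hen -> checks bit4=1, bit5=1 (all 1) -> maybe
Op 10: query ape -> checks bit1=1, bit4=1, bit10=1 (all 1) -> maybe
Op 11: insert owl -> sets bits 1 2 6 -> bits=11101110101
Query results in order: maybe no maybe maybe maybe maybe

Answer: maybe no maybe maybe maybe maybe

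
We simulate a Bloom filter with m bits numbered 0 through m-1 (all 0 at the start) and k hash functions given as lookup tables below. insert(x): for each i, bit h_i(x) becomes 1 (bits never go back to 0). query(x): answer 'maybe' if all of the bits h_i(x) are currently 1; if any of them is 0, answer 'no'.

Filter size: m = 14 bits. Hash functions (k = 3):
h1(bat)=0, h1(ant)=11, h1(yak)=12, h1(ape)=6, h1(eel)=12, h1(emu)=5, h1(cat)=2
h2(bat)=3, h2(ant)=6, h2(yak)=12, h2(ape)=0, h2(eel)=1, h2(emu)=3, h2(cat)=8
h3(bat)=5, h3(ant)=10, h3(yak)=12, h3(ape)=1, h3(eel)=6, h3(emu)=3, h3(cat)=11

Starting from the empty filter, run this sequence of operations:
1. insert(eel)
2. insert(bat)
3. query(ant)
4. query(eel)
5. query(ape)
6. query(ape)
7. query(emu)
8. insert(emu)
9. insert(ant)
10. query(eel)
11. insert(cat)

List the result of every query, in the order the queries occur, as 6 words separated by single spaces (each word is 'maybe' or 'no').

Answer: no maybe maybe maybe maybe maybe

Derivation:
Start: bits=00000000000000
Op 1: insert eel -> sets bits 1 6 12 -> bits=01000010000010
Op 2: insert bat -> sets bits 0 3 5 -> bits=11010110000010
Op 3: query ant -> checks bit6=1, bit10=0, bit11=0 (has a 0) -> no
Op 4: query eel -> checks bit1=1, bit6=1, bit12=1 (all 1) -> maybe
Op 5: query ape -> checks bit0=1, bit1=1, bit6=1 (all 1) -> maybe
Op 6: query ape -> checks bit0=1, bit1=1, bit6=1 (all 1) -> maybe
Op 7: query emu -> checks bit3=1, bit5=1 (all 1) -> maybe
Op 8: insert emu -> sets bits 3 5 -> bits=11010110000010
Op 9: insert ant -> sets bits 6 10 11 -> bits=11010110001110
Op 10: query eel -> checks bit1=1, bit6=1, bit12=1 (all 1) -> maybe
Op 11: insert cat -> sets bits 2 8 11 -> bits=11110110101110
Query results in order: no maybe maybe maybe maybe maybe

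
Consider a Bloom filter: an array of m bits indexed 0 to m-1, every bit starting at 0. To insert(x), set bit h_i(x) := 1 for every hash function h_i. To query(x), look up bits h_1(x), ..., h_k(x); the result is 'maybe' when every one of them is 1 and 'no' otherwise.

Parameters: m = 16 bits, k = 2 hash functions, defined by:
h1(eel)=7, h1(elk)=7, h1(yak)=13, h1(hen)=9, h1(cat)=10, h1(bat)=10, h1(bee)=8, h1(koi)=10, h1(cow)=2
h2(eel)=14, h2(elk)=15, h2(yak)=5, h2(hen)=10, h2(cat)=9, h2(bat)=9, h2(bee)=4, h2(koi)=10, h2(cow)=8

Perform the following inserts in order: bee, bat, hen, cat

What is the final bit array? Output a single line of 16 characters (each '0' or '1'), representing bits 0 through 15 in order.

Start: bits=0000000000000000
After insert 'bee': sets bits 4 8 -> bits=0000100010000000
After insert 'bat': sets bits 9 10 -> bits=0000100011100000
After insert 'hen': sets bits 9 10 -> bits=0000100011100000
After insert 'cat': sets bits 9 10 -> bits=0000100011100000

Answer: 0000100011100000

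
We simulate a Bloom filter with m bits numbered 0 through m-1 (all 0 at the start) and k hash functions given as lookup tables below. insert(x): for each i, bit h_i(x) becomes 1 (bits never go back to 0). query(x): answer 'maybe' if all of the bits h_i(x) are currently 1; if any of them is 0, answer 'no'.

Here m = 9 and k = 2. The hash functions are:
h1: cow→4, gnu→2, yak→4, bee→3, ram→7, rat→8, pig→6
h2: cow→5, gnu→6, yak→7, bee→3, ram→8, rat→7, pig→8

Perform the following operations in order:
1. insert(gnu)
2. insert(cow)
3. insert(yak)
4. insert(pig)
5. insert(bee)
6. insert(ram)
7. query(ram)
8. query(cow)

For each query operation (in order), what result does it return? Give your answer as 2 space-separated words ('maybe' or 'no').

Start: bits=000000000
Op 1: insert gnu -> sets bits 2 6 -> bits=001000100
Op 2: insert cow -> sets bits 4 5 -> bits=001011100
Op 3: insert yak -> sets bits 4 7 -> bits=001011110
Op 4: insert pig -> sets bits 6 8 -> bits=001011111
Op 5: insert bee -> sets bits 3 -> bits=001111111
Op 6: insert ram -> sets bits 7 8 -> bits=001111111
Op 7: query ram -> checks bit7=1, bit8=1 (all 1) -> maybe
Op 8: query cow -> checks bit4=1, bit5=1 (all 1) -> maybe
Query results in order: maybe maybe

Answer: maybe maybe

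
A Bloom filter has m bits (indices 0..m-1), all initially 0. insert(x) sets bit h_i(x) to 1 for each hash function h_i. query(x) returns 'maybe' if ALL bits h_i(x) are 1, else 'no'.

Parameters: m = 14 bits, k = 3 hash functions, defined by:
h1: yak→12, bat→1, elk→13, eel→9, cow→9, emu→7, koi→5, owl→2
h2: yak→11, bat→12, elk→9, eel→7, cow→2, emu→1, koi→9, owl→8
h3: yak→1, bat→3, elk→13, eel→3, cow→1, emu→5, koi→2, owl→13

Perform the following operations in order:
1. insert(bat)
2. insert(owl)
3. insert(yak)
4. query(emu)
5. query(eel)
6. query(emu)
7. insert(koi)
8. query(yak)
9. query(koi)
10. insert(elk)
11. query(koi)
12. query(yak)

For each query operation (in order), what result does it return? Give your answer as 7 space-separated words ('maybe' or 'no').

Start: bits=00000000000000
Op 1: insert bat -> sets bits 1 3 12 -> bits=01010000000010
Op 2: insert owl -> sets bits 2 8 13 -> bits=01110000100011
Op 3: insert yak -> sets bits 1 11 12 -> bits=01110000100111
Op 4: query emu -> checks bit1=1, bit5=0, bit7=0 (has a 0) -> no
Op 5: query eel -> checks bit3=1, bit7=0, bit9=0 (has a 0) -> no
Op 6: query emu -> checks bit1=1, bit5=0, bit7=0 (has a 0) -> no
Op 7: insert koi -> sets bits 2 5 9 -> bits=01110100110111
Op 8: query yak -> checks bit1=1, bit11=1, bit12=1 (all 1) -> maybe
Op 9: query koi -> checks bit2=1, bit5=1, bit9=1 (all 1) -> maybe
Op 10: insert elk -> sets bits 9 13 -> bits=01110100110111
Op 11: query koi -> checks bit2=1, bit5=1, bit9=1 (all 1) -> maybe
Op 12: query yak -> checks bit1=1, bit11=1, bit12=1 (all 1) -> maybe
Query results in order: no no no maybe maybe maybe maybe

Answer: no no no maybe maybe maybe maybe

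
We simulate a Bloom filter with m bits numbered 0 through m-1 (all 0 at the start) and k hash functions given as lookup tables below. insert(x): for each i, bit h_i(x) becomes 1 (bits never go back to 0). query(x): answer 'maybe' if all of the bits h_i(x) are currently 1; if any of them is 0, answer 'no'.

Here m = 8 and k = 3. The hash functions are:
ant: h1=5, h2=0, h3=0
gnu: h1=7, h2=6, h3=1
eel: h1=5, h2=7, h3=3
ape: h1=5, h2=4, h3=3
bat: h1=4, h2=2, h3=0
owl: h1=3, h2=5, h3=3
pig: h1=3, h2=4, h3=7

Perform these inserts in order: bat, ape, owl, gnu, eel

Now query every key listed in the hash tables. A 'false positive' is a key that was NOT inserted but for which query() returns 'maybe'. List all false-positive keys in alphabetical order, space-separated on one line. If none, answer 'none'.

Answer: ant pig

Derivation:
Start: bits=00000000
After insert 'bat': sets bits 0 2 4 -> bits=10101000
After insert 'ape': sets bits 3 4 5 -> bits=10111100
After insert 'owl': sets bits 3 5 -> bits=10111100
After insert 'gnu': sets bits 1 6 7 -> bits=11111111
After insert 'eel': sets bits 3 5 7 -> bits=11111111
Not inserted: ant pig — query each against bits=11111111:
query ant: checks bit0=1, bit5=1 (all 1) -> maybe => FALSE POSITIVE
query pig: checks bit3=1, bit4=1, bit7=1 (all 1) -> maybe => FALSE POSITIVE
False positives (alphabetical): ant pig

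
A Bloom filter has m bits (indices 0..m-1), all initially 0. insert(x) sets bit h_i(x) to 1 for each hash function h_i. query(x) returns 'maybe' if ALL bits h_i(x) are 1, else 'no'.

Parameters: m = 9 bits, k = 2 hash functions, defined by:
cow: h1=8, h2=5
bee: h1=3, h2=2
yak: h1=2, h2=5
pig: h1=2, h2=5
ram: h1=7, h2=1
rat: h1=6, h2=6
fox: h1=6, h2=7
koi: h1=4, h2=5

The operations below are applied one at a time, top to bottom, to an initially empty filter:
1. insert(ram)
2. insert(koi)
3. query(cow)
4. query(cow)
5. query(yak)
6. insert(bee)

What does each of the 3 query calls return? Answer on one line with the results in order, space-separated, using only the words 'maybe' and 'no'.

Answer: no no no

Derivation:
Start: bits=000000000
Op 1: insert ram -> sets bits 1 7 -> bits=010000010
Op 2: insert koi -> sets bits 4 5 -> bits=010011010
Op 3: query cow -> checks bit5=1, bit8=0 (has a 0) -> no
Op 4: query cow -> checks bit5=1, bit8=0 (has a 0) -> no
Op 5: query yak -> checks bit2=0, bit5=1 (has a 0) -> no
Op 6: insert bee -> sets bits 2 3 -> bits=011111010
Query results in order: no no no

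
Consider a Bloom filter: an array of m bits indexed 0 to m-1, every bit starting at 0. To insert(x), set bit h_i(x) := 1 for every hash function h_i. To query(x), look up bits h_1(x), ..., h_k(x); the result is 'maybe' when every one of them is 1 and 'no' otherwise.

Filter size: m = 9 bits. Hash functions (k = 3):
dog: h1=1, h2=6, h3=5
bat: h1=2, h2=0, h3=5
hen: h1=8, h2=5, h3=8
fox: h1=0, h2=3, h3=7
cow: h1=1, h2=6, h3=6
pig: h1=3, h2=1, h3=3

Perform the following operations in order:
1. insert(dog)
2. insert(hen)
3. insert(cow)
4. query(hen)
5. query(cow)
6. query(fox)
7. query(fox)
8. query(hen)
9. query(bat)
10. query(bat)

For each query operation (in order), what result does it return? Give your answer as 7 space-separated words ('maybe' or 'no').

Start: bits=000000000
Op 1: insert dog -> sets bits 1 5 6 -> bits=010001100
Op 2: insert hen -> sets bits 5 8 -> bits=010001101
Op 3: insert cow -> sets bits 1 6 -> bits=010001101
Op 4: query hen -> checks bit5=1, bit8=1 (all 1) -> maybe
Op 5: query cow -> checks bit1=1, bit6=1 (all 1) -> maybe
Op 6: query fox -> checks bit0=0, bit3=0, bit7=0 (has a 0) -> no
Op 7: query fox -> checks bit0=0, bit3=0, bit7=0 (has a 0) -> no
Op 8: query hen -> checks bit5=1, bit8=1 (all 1) -> maybe
Op 9: query bat -> checks bit0=0, bit2=0, bit5=1 (has a 0) -> no
Op 10: query bat -> checks bit0=0, bit2=0, bit5=1 (has a 0) -> no
Query results in order: maybe maybe no no maybe no no

Answer: maybe maybe no no maybe no no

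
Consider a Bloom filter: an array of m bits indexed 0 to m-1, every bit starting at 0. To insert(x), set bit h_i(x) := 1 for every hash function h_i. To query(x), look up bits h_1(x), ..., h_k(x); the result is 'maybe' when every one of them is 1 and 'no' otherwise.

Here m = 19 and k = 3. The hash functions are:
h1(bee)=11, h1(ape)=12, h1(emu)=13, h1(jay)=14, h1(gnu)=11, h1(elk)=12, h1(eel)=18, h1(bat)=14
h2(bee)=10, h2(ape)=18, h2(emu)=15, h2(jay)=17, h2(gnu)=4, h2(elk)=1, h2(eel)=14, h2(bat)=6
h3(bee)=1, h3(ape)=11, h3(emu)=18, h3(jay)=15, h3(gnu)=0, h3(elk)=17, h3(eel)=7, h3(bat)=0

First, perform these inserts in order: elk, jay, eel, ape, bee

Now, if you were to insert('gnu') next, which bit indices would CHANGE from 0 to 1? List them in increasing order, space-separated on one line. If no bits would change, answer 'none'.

Answer: 0 4

Derivation:
Start: bits=0000000000000000000
After insert 'elk': sets bits 1 12 17 -> bits=0100000000001000010
After insert 'jay': sets bits 14 15 17 -> bits=0100000000001011010
After insert 'eel': sets bits 7 14 18 -> bits=0100000100001011011
After insert 'ape': sets bits 11 12 18 -> bits=0100000100011011011
After insert 'bee': sets bits 1 10 11 -> bits=0100000100111011011
insert 'gnu' would touch bits 0 4 11; currently bit0=0, bit4=0, bit11=1
Bits that are 0 among those (would change 0->1): 0 4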